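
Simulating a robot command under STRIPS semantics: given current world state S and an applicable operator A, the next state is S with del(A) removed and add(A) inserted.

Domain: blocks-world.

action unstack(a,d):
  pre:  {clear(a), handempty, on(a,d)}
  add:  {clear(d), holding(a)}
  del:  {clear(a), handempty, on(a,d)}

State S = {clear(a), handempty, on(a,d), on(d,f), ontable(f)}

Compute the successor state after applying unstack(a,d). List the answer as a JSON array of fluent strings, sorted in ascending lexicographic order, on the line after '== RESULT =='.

Compute (S \ del) ∪ add:
  pre ⊆ S: {clear(a), handempty, on(a,d)} ⊆ S  — applicable
  S \ del = {on(d,f), ontable(f)}
  ∪ add   = {clear(d), holding(a), on(d,f), ontable(f)}

== RESULT ==
["clear(d)", "holding(a)", "on(d,f)", "ontable(f)"]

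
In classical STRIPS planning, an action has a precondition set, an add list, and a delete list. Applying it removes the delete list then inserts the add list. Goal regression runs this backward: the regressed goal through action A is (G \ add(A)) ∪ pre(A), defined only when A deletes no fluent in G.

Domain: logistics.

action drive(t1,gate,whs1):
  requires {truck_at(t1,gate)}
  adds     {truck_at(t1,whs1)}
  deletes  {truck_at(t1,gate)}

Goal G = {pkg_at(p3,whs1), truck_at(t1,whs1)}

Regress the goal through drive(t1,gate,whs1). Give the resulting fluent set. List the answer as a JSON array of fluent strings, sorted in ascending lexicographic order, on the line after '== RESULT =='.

Regress:
  G ∩ del = {}  (empty — regression defined)
  G \ add = {pkg_at(p3,whs1), truck_at(t1,whs1)} \ {truck_at(t1,whs1)} = {pkg_at(p3,whs1)}
  ∪ pre   = {pkg_at(p3,whs1)} ∪ {truck_at(t1,gate)}
          = {pkg_at(p3,whs1), truck_at(t1,gate)}

== RESULT ==
["pkg_at(p3,whs1)", "truck_at(t1,gate)"]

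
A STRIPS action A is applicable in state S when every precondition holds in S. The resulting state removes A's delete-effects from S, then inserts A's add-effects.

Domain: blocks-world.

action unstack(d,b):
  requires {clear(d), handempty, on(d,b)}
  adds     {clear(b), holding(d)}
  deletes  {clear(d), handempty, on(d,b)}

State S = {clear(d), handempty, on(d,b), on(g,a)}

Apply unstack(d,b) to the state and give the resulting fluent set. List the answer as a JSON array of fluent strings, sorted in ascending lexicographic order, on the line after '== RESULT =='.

Compute (S \ del) ∪ add:
  pre ⊆ S: {clear(d), handempty, on(d,b)} ⊆ S  — applicable
  S \ del = {on(g,a)}
  ∪ add   = {clear(b), holding(d), on(g,a)}

== RESULT ==
["clear(b)", "holding(d)", "on(g,a)"]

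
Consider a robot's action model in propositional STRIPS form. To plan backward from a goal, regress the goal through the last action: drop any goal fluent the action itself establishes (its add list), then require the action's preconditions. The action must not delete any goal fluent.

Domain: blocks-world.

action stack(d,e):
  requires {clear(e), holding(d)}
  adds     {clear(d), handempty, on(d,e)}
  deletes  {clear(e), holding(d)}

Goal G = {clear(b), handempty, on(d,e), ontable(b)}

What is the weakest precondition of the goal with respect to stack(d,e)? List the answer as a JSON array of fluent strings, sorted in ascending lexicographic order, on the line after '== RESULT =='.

Compute (G \ add) ∪ pre:
  G ∩ del = {}  (empty — regression defined)
  G \ add = {clear(b), handempty, on(d,e), ontable(b)} \ {clear(d), handempty, on(d,e)} = {clear(b), ontable(b)}
  ∪ pre   = {clear(b), ontable(b)} ∪ {clear(e), holding(d)}
          = {clear(b), clear(e), holding(d), ontable(b)}

== RESULT ==
["clear(b)", "clear(e)", "holding(d)", "ontable(b)"]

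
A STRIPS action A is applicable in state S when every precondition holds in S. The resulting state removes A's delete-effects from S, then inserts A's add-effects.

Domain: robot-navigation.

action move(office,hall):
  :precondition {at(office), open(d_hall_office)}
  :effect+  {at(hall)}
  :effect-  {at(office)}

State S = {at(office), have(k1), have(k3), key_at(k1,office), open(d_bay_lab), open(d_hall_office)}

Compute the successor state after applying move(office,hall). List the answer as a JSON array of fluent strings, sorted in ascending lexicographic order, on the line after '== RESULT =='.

Compute (S \ del) ∪ add:
  pre ⊆ S: {at(office), open(d_hall_office)} ⊆ S  — applicable
  S \ del = {have(k1), have(k3), key_at(k1,office), open(d_bay_lab), open(d_hall_office)}
  ∪ add   = {at(hall), have(k1), have(k3), key_at(k1,office), open(d_bay_lab), open(d_hall_office)}

== RESULT ==
["at(hall)", "have(k1)", "have(k3)", "key_at(k1,office)", "open(d_bay_lab)", "open(d_hall_office)"]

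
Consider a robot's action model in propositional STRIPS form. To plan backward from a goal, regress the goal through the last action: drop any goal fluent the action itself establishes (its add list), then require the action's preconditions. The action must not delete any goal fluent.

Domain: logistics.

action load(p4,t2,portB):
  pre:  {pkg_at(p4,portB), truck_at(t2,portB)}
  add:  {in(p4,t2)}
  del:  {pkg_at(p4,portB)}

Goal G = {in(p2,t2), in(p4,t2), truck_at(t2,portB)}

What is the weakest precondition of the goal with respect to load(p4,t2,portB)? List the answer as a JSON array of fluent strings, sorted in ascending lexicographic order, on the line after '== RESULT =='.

Regress:
  G ∩ del = {}  (empty — regression defined)
  G \ add = {in(p2,t2), in(p4,t2), truck_at(t2,portB)} \ {in(p4,t2)} = {in(p2,t2), truck_at(t2,portB)}
  ∪ pre   = {in(p2,t2), truck_at(t2,portB)} ∪ {pkg_at(p4,portB), truck_at(t2,portB)}
          = {in(p2,t2), pkg_at(p4,portB), truck_at(t2,portB)}

== RESULT ==
["in(p2,t2)", "pkg_at(p4,portB)", "truck_at(t2,portB)"]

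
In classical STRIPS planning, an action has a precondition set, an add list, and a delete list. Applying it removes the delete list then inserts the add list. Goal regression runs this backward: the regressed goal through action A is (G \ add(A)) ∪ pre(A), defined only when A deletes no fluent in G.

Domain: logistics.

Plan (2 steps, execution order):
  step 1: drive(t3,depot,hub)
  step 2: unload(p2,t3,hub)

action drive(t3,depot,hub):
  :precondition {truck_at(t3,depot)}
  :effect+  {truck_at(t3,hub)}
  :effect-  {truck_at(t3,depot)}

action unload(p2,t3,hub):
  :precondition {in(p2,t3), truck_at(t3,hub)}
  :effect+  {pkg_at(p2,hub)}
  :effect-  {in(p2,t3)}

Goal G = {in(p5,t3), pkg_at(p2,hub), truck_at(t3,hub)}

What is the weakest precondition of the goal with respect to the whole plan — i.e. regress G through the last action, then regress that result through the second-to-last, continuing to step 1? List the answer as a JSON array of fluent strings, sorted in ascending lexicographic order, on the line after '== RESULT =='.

Work backward from the goal:
  through step 2 (unload(p2,t3,hub)): drop {pkg_at(p2,hub)}, keep {in(p5,t3), truck_at(t3,hub)}, require {in(p2,t3), truck_at(t3,hub)}
    → {in(p2,t3), in(p5,t3), truck_at(t3,hub)}
  through step 1 (drive(t3,depot,hub)): drop {truck_at(t3,hub)}, keep {in(p2,t3), in(p5,t3)}, require {truck_at(t3,depot)}
    → {in(p2,t3), in(p5,t3), truck_at(t3,depot)}

== RESULT ==
["in(p2,t3)", "in(p5,t3)", "truck_at(t3,depot)"]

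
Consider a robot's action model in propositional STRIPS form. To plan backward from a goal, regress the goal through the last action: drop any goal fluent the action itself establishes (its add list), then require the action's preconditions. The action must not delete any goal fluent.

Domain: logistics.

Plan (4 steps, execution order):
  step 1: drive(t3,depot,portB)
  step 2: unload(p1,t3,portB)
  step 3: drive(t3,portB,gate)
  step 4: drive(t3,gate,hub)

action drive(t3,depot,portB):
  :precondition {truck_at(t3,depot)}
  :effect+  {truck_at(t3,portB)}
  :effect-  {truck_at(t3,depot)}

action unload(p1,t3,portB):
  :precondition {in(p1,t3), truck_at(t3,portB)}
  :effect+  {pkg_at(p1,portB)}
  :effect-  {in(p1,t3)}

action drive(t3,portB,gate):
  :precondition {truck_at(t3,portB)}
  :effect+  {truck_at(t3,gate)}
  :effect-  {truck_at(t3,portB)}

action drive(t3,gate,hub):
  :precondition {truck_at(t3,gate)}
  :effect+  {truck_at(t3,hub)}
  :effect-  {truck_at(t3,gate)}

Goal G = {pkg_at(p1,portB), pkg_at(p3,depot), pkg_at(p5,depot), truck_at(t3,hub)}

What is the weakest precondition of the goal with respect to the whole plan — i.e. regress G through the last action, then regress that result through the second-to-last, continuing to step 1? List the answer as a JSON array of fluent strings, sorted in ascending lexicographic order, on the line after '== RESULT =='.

Regress step by step:
  through step 4 (drive(t3,gate,hub)): drop {truck_at(t3,hub)}, keep {pkg_at(p1,portB), pkg_at(p3,depot), pkg_at(p5,depot)}, require {truck_at(t3,gate)}
    → {pkg_at(p1,portB), pkg_at(p3,depot), pkg_at(p5,depot), truck_at(t3,gate)}
  through step 3 (drive(t3,portB,gate)): drop {truck_at(t3,gate)}, keep {pkg_at(p1,portB), pkg_at(p3,depot), pkg_at(p5,depot)}, require {truck_at(t3,portB)}
    → {pkg_at(p1,portB), pkg_at(p3,depot), pkg_at(p5,depot), truck_at(t3,portB)}
  through step 2 (unload(p1,t3,portB)): drop {pkg_at(p1,portB)}, keep {pkg_at(p3,depot), pkg_at(p5,depot), truck_at(t3,portB)}, require {in(p1,t3), truck_at(t3,portB)}
    → {in(p1,t3), pkg_at(p3,depot), pkg_at(p5,depot), truck_at(t3,portB)}
  through step 1 (drive(t3,depot,portB)): drop {truck_at(t3,portB)}, keep {in(p1,t3), pkg_at(p3,depot), pkg_at(p5,depot)}, require {truck_at(t3,depot)}
    → {in(p1,t3), pkg_at(p3,depot), pkg_at(p5,depot), truck_at(t3,depot)}

== RESULT ==
["in(p1,t3)", "pkg_at(p3,depot)", "pkg_at(p5,depot)", "truck_at(t3,depot)"]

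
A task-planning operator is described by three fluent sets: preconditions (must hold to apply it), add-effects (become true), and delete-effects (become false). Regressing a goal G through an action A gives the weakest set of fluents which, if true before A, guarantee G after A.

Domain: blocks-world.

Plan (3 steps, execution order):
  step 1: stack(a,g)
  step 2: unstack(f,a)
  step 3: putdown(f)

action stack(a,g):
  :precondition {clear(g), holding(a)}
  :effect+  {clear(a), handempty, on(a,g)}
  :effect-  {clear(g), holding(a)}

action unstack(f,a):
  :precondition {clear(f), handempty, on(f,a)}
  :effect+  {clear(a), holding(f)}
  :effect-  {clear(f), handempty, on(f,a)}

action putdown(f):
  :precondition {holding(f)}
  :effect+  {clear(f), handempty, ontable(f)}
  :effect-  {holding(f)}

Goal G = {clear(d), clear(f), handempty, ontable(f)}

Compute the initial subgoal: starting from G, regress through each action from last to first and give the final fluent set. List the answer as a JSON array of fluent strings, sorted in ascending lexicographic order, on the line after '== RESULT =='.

Work backward from the goal:
  through step 3 (putdown(f)): drop {clear(f), handempty, ontable(f)}, keep {clear(d)}, require {holding(f)}
    → {clear(d), holding(f)}
  through step 2 (unstack(f,a)): drop {holding(f)}, keep {clear(d)}, require {clear(f), handempty, on(f,a)}
    → {clear(d), clear(f), handempty, on(f,a)}
  through step 1 (stack(a,g)): drop {handempty}, keep {clear(d), clear(f), on(f,a)}, require {clear(g), holding(a)}
    → {clear(d), clear(f), clear(g), holding(a), on(f,a)}

== RESULT ==
["clear(d)", "clear(f)", "clear(g)", "holding(a)", "on(f,a)"]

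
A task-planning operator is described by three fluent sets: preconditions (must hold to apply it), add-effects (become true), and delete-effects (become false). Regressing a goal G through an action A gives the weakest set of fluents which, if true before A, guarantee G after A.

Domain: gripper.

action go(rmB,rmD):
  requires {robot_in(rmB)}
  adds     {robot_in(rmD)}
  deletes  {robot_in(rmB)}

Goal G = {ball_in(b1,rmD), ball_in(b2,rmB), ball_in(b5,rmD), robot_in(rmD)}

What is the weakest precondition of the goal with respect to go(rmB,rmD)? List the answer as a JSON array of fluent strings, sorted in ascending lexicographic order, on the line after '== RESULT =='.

Regress:
  G ∩ del = {}  (empty — regression defined)
  G \ add = {ball_in(b1,rmD), ball_in(b2,rmB), ball_in(b5,rmD), robot_in(rmD)} \ {robot_in(rmD)} = {ball_in(b1,rmD), ball_in(b2,rmB), ball_in(b5,rmD)}
  ∪ pre   = {ball_in(b1,rmD), ball_in(b2,rmB), ball_in(b5,rmD)} ∪ {robot_in(rmB)}
          = {ball_in(b1,rmD), ball_in(b2,rmB), ball_in(b5,rmD), robot_in(rmB)}

== RESULT ==
["ball_in(b1,rmD)", "ball_in(b2,rmB)", "ball_in(b5,rmD)", "robot_in(rmB)"]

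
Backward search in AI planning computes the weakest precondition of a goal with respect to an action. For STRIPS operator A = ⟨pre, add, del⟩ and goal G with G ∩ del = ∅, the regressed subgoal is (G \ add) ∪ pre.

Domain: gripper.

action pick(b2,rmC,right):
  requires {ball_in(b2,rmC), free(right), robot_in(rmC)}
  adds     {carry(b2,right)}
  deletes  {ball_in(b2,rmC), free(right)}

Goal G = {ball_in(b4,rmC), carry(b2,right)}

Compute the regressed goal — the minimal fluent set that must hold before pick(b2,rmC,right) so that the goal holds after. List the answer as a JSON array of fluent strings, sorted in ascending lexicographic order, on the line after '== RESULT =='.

Compute (G \ add) ∪ pre:
  G ∩ del = {}  (empty — regression defined)
  G \ add = {ball_in(b4,rmC), carry(b2,right)} \ {carry(b2,right)} = {ball_in(b4,rmC)}
  ∪ pre   = {ball_in(b4,rmC)} ∪ {ball_in(b2,rmC), free(right), robot_in(rmC)}
          = {ball_in(b2,rmC), ball_in(b4,rmC), free(right), robot_in(rmC)}

== RESULT ==
["ball_in(b2,rmC)", "ball_in(b4,rmC)", "free(right)", "robot_in(rmC)"]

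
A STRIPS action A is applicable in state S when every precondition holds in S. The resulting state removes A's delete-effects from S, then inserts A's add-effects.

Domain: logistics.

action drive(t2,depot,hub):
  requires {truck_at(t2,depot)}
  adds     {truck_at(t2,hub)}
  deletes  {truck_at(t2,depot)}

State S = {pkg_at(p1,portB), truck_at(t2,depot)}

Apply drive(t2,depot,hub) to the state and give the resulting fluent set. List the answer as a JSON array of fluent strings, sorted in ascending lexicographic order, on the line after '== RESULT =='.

Progress:
  pre ⊆ S: {truck_at(t2,depot)} ⊆ S  — applicable
  S \ del = {pkg_at(p1,portB)}
  ∪ add   = {pkg_at(p1,portB), truck_at(t2,hub)}

== RESULT ==
["pkg_at(p1,portB)", "truck_at(t2,hub)"]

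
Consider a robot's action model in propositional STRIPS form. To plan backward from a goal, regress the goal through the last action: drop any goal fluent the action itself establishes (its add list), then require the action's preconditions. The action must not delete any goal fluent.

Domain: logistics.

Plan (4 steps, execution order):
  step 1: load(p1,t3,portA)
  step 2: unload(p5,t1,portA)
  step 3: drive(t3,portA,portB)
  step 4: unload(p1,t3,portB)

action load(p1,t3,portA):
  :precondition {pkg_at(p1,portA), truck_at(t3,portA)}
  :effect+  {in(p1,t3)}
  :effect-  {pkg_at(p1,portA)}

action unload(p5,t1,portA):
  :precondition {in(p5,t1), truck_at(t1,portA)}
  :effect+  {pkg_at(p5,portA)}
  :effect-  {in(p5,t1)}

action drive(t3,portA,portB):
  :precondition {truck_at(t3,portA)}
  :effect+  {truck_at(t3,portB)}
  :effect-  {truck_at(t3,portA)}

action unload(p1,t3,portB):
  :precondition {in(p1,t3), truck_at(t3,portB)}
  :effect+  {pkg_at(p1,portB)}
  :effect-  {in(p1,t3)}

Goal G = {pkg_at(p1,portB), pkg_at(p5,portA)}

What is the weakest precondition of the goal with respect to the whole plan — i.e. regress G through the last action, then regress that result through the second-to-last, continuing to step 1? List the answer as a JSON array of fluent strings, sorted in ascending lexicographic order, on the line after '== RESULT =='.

Work backward from the goal:
  through step 4 (unload(p1,t3,portB)): drop {pkg_at(p1,portB)}, keep {pkg_at(p5,portA)}, require {in(p1,t3), truck_at(t3,portB)}
    → {in(p1,t3), pkg_at(p5,portA), truck_at(t3,portB)}
  through step 3 (drive(t3,portA,portB)): drop {truck_at(t3,portB)}, keep {in(p1,t3), pkg_at(p5,portA)}, require {truck_at(t3,portA)}
    → {in(p1,t3), pkg_at(p5,portA), truck_at(t3,portA)}
  through step 2 (unload(p5,t1,portA)): drop {pkg_at(p5,portA)}, keep {in(p1,t3), truck_at(t3,portA)}, require {in(p5,t1), truck_at(t1,portA)}
    → {in(p1,t3), in(p5,t1), truck_at(t1,portA), truck_at(t3,portA)}
  through step 1 (load(p1,t3,portA)): drop {in(p1,t3)}, keep {in(p5,t1), truck_at(t1,portA), truck_at(t3,portA)}, require {pkg_at(p1,portA), truck_at(t3,portA)}
    → {in(p5,t1), pkg_at(p1,portA), truck_at(t1,portA), truck_at(t3,portA)}

== RESULT ==
["in(p5,t1)", "pkg_at(p1,portA)", "truck_at(t1,portA)", "truck_at(t3,portA)"]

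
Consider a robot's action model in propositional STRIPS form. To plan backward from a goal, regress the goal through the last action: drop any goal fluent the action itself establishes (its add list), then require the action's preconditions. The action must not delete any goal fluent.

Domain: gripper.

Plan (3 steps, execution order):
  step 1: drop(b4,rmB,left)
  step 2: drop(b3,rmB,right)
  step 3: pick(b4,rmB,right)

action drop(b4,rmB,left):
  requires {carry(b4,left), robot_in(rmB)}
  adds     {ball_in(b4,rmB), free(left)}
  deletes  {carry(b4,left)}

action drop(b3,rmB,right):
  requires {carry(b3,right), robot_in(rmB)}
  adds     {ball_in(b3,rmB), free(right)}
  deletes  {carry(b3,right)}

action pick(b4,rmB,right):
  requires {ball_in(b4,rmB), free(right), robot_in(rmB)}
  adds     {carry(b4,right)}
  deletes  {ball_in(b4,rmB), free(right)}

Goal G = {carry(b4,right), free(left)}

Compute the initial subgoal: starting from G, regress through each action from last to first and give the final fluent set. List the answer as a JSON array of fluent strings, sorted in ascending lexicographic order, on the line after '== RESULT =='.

Regress step by step:
  through step 3 (pick(b4,rmB,right)): drop {carry(b4,right)}, keep {free(left)}, require {ball_in(b4,rmB), free(right), robot_in(rmB)}
    → {ball_in(b4,rmB), free(left), free(right), robot_in(rmB)}
  through step 2 (drop(b3,rmB,right)): drop {free(right)}, keep {ball_in(b4,rmB), free(left), robot_in(rmB)}, require {carry(b3,right), robot_in(rmB)}
    → {ball_in(b4,rmB), carry(b3,right), free(left), robot_in(rmB)}
  through step 1 (drop(b4,rmB,left)): drop {ball_in(b4,rmB), free(left)}, keep {carry(b3,right), robot_in(rmB)}, require {carry(b4,left), robot_in(rmB)}
    → {carry(b3,right), carry(b4,left), robot_in(rmB)}

== RESULT ==
["carry(b3,right)", "carry(b4,left)", "robot_in(rmB)"]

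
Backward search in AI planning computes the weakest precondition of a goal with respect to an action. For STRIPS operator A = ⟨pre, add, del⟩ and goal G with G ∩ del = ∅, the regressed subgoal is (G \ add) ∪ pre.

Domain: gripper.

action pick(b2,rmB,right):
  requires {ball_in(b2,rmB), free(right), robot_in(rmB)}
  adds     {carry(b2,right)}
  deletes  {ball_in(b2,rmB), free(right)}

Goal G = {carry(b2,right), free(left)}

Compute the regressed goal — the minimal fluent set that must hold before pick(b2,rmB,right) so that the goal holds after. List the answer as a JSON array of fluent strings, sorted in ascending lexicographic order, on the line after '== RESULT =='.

Regress:
  G ∩ del = {}  (empty — regression defined)
  G \ add = {carry(b2,right), free(left)} \ {carry(b2,right)} = {free(left)}
  ∪ pre   = {free(left)} ∪ {ball_in(b2,rmB), free(right), robot_in(rmB)}
          = {ball_in(b2,rmB), free(left), free(right), robot_in(rmB)}

== RESULT ==
["ball_in(b2,rmB)", "free(left)", "free(right)", "robot_in(rmB)"]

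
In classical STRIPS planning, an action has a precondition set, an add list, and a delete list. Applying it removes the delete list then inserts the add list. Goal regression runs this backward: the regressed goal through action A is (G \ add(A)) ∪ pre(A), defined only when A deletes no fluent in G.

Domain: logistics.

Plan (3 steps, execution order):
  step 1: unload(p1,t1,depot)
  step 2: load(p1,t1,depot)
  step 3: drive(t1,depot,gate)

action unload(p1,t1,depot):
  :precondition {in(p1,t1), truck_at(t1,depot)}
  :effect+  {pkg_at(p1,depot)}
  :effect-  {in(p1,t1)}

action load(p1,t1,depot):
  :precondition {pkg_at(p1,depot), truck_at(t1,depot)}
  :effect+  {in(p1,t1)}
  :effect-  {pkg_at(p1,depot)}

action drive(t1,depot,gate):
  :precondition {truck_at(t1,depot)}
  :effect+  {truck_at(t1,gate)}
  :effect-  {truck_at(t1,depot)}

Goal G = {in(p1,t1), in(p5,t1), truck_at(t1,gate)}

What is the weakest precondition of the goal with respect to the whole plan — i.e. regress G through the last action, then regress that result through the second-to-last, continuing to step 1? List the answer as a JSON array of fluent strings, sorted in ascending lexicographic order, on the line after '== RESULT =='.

Regress step by step:
  through step 3 (drive(t1,depot,gate)): drop {truck_at(t1,gate)}, keep {in(p1,t1), in(p5,t1)}, require {truck_at(t1,depot)}
    → {in(p1,t1), in(p5,t1), truck_at(t1,depot)}
  through step 2 (load(p1,t1,depot)): drop {in(p1,t1)}, keep {in(p5,t1), truck_at(t1,depot)}, require {pkg_at(p1,depot), truck_at(t1,depot)}
    → {in(p5,t1), pkg_at(p1,depot), truck_at(t1,depot)}
  through step 1 (unload(p1,t1,depot)): drop {pkg_at(p1,depot)}, keep {in(p5,t1), truck_at(t1,depot)}, require {in(p1,t1), truck_at(t1,depot)}
    → {in(p1,t1), in(p5,t1), truck_at(t1,depot)}

== RESULT ==
["in(p1,t1)", "in(p5,t1)", "truck_at(t1,depot)"]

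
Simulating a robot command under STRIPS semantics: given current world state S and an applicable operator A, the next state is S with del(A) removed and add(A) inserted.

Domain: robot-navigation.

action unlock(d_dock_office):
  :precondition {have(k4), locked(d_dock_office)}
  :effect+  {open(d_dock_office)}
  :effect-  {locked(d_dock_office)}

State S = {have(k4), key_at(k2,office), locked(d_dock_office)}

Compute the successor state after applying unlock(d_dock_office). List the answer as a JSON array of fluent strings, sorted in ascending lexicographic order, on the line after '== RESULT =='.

Progress:
  pre ⊆ S: {have(k4), locked(d_dock_office)} ⊆ S  — applicable
  S \ del = {have(k4), key_at(k2,office)}
  ∪ add   = {have(k4), key_at(k2,office), open(d_dock_office)}

== RESULT ==
["have(k4)", "key_at(k2,office)", "open(d_dock_office)"]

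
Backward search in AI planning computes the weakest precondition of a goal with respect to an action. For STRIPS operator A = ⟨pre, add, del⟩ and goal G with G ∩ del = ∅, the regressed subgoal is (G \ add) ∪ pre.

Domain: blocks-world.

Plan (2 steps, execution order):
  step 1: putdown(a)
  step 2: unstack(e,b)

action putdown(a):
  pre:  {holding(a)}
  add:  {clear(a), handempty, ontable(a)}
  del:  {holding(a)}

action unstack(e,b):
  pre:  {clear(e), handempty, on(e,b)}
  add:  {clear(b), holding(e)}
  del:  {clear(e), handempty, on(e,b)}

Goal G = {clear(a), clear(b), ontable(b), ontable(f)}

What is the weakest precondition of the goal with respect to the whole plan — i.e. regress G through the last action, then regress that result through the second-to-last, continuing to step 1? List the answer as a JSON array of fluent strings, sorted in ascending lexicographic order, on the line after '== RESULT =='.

Work backward from the goal:
  through step 2 (unstack(e,b)): drop {clear(b)}, keep {clear(a), ontable(b), ontable(f)}, require {clear(e), handempty, on(e,b)}
    → {clear(a), clear(e), handempty, on(e,b), ontable(b), ontable(f)}
  through step 1 (putdown(a)): drop {clear(a), handempty}, keep {clear(e), on(e,b), ontable(b), ontable(f)}, require {holding(a)}
    → {clear(e), holding(a), on(e,b), ontable(b), ontable(f)}

== RESULT ==
["clear(e)", "holding(a)", "on(e,b)", "ontable(b)", "ontable(f)"]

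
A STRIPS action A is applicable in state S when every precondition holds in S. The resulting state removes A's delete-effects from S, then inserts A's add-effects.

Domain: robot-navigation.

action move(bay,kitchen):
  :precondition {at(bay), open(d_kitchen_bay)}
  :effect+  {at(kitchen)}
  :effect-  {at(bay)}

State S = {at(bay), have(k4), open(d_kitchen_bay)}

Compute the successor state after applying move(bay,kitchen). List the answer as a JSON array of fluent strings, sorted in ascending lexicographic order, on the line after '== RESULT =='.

Compute (S \ del) ∪ add:
  pre ⊆ S: {at(bay), open(d_kitchen_bay)} ⊆ S  — applicable
  S \ del = {have(k4), open(d_kitchen_bay)}
  ∪ add   = {at(kitchen), have(k4), open(d_kitchen_bay)}

== RESULT ==
["at(kitchen)", "have(k4)", "open(d_kitchen_bay)"]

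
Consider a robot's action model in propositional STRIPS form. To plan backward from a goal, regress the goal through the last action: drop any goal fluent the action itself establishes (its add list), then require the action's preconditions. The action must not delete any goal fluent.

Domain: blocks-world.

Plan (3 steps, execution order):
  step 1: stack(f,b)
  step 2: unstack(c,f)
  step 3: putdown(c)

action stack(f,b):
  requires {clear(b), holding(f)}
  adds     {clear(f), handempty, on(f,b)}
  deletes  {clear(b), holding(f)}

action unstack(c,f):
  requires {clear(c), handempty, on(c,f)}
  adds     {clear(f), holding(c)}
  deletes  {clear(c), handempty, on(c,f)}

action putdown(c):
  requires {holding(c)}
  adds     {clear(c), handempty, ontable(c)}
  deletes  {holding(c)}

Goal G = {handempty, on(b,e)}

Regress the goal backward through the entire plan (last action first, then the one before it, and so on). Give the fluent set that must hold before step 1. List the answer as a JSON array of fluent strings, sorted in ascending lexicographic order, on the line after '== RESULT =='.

Regress step by step:
  through step 3 (putdown(c)): drop {handempty}, keep {on(b,e)}, require {holding(c)}
    → {holding(c), on(b,e)}
  through step 2 (unstack(c,f)): drop {holding(c)}, keep {on(b,e)}, require {clear(c), handempty, on(c,f)}
    → {clear(c), handempty, on(b,e), on(c,f)}
  through step 1 (stack(f,b)): drop {handempty}, keep {clear(c), on(b,e), on(c,f)}, require {clear(b), holding(f)}
    → {clear(b), clear(c), holding(f), on(b,e), on(c,f)}

== RESULT ==
["clear(b)", "clear(c)", "holding(f)", "on(b,e)", "on(c,f)"]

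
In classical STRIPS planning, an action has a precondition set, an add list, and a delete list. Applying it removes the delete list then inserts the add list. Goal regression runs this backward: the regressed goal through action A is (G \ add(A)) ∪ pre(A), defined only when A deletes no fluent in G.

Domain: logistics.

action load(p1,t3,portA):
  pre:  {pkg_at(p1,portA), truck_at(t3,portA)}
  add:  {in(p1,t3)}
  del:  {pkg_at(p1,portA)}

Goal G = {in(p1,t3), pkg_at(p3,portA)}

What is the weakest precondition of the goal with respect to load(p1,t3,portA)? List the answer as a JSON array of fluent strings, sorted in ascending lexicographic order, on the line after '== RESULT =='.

Regress:
  G ∩ del = {}  (empty — regression defined)
  G \ add = {in(p1,t3), pkg_at(p3,portA)} \ {in(p1,t3)} = {pkg_at(p3,portA)}
  ∪ pre   = {pkg_at(p3,portA)} ∪ {pkg_at(p1,portA), truck_at(t3,portA)}
          = {pkg_at(p1,portA), pkg_at(p3,portA), truck_at(t3,portA)}

== RESULT ==
["pkg_at(p1,portA)", "pkg_at(p3,portA)", "truck_at(t3,portA)"]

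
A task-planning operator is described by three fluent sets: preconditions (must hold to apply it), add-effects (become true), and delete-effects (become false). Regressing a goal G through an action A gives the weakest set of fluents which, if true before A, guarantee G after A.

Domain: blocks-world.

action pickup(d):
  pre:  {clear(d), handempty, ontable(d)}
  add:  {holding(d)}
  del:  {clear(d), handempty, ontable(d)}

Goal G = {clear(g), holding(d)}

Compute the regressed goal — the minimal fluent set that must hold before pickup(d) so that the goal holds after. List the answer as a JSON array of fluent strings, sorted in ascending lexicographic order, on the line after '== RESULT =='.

Compute (G \ add) ∪ pre:
  G ∩ del = {}  (empty — regression defined)
  G \ add = {clear(g), holding(d)} \ {holding(d)} = {clear(g)}
  ∪ pre   = {clear(g)} ∪ {clear(d), handempty, ontable(d)}
          = {clear(d), clear(g), handempty, ontable(d)}

== RESULT ==
["clear(d)", "clear(g)", "handempty", "ontable(d)"]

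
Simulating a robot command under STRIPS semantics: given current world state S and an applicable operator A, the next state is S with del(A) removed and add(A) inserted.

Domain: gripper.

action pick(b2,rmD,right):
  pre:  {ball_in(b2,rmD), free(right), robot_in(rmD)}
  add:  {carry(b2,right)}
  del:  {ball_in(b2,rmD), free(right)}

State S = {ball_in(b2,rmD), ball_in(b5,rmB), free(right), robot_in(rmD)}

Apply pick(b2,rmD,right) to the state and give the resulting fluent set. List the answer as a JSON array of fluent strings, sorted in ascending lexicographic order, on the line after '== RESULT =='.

Compute (S \ del) ∪ add:
  pre ⊆ S: {ball_in(b2,rmD), free(right), robot_in(rmD)} ⊆ S  — applicable
  S \ del = {ball_in(b5,rmB), robot_in(rmD)}
  ∪ add   = {ball_in(b5,rmB), carry(b2,right), robot_in(rmD)}

== RESULT ==
["ball_in(b5,rmB)", "carry(b2,right)", "robot_in(rmD)"]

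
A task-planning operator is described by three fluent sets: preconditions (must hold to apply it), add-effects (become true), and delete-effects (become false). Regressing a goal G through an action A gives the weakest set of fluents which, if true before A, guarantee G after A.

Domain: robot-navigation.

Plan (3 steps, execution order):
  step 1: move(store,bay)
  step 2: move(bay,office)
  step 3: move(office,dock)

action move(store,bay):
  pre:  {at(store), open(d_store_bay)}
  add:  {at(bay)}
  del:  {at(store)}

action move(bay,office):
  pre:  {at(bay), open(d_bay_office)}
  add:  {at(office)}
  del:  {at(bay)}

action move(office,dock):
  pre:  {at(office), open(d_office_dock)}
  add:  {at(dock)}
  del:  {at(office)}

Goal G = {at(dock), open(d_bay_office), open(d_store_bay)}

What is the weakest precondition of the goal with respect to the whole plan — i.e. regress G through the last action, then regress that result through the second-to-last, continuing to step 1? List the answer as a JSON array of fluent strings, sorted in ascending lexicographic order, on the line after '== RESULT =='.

Work backward from the goal:
  through step 3 (move(office,dock)): drop {at(dock)}, keep {open(d_bay_office), open(d_store_bay)}, require {at(office), open(d_office_dock)}
    → {at(office), open(d_bay_office), open(d_office_dock), open(d_store_bay)}
  through step 2 (move(bay,office)): drop {at(office)}, keep {open(d_bay_office), open(d_office_dock), open(d_store_bay)}, require {at(bay), open(d_bay_office)}
    → {at(bay), open(d_bay_office), open(d_office_dock), open(d_store_bay)}
  through step 1 (move(store,bay)): drop {at(bay)}, keep {open(d_bay_office), open(d_office_dock), open(d_store_bay)}, require {at(store), open(d_store_bay)}
    → {at(store), open(d_bay_office), open(d_office_dock), open(d_store_bay)}

== RESULT ==
["at(store)", "open(d_bay_office)", "open(d_office_dock)", "open(d_store_bay)"]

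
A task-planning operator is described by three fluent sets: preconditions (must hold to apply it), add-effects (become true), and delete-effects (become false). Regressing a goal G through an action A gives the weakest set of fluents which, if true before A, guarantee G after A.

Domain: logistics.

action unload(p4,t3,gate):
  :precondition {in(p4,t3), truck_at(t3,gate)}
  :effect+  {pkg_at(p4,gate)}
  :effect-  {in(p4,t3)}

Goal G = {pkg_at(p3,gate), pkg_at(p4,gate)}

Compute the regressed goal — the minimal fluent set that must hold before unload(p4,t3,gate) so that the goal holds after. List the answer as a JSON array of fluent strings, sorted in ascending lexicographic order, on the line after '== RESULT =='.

Regress:
  G ∩ del = {}  (empty — regression defined)
  G \ add = {pkg_at(p3,gate), pkg_at(p4,gate)} \ {pkg_at(p4,gate)} = {pkg_at(p3,gate)}
  ∪ pre   = {pkg_at(p3,gate)} ∪ {in(p4,t3), truck_at(t3,gate)}
          = {in(p4,t3), pkg_at(p3,gate), truck_at(t3,gate)}

== RESULT ==
["in(p4,t3)", "pkg_at(p3,gate)", "truck_at(t3,gate)"]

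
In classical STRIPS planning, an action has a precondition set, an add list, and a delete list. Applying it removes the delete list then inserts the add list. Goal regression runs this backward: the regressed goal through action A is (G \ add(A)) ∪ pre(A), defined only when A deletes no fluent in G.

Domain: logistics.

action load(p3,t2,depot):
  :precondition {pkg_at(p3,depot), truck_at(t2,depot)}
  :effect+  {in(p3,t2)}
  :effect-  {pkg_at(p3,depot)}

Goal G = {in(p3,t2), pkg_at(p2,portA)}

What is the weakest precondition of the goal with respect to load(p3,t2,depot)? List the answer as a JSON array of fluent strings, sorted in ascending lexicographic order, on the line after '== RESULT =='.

Compute (G \ add) ∪ pre:
  G ∩ del = {}  (empty — regression defined)
  G \ add = {in(p3,t2), pkg_at(p2,portA)} \ {in(p3,t2)} = {pkg_at(p2,portA)}
  ∪ pre   = {pkg_at(p2,portA)} ∪ {pkg_at(p3,depot), truck_at(t2,depot)}
          = {pkg_at(p2,portA), pkg_at(p3,depot), truck_at(t2,depot)}

== RESULT ==
["pkg_at(p2,portA)", "pkg_at(p3,depot)", "truck_at(t2,depot)"]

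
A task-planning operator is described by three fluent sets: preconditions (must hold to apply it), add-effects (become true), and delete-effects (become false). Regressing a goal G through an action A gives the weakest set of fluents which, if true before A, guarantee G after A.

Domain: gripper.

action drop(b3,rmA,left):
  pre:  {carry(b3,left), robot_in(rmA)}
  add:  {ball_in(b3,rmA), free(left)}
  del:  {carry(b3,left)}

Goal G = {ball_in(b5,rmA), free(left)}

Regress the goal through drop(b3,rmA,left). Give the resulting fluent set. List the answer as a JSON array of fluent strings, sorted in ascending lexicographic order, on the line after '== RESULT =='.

Regress:
  G ∩ del = {}  (empty — regression defined)
  G \ add = {ball_in(b5,rmA), free(left)} \ {ball_in(b3,rmA), free(left)} = {ball_in(b5,rmA)}
  ∪ pre   = {ball_in(b5,rmA)} ∪ {carry(b3,left), robot_in(rmA)}
          = {ball_in(b5,rmA), carry(b3,left), robot_in(rmA)}

== RESULT ==
["ball_in(b5,rmA)", "carry(b3,left)", "robot_in(rmA)"]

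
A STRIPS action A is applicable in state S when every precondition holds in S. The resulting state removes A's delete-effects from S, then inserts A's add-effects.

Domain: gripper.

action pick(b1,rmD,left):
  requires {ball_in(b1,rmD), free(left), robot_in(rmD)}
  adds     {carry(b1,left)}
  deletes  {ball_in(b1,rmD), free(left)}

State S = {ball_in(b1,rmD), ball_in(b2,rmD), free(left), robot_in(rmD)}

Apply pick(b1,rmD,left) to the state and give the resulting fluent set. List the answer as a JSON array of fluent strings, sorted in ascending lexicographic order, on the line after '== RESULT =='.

Compute (S \ del) ∪ add:
  pre ⊆ S: {ball_in(b1,rmD), free(left), robot_in(rmD)} ⊆ S  — applicable
  S \ del = {ball_in(b2,rmD), robot_in(rmD)}
  ∪ add   = {ball_in(b2,rmD), carry(b1,left), robot_in(rmD)}

== RESULT ==
["ball_in(b2,rmD)", "carry(b1,left)", "robot_in(rmD)"]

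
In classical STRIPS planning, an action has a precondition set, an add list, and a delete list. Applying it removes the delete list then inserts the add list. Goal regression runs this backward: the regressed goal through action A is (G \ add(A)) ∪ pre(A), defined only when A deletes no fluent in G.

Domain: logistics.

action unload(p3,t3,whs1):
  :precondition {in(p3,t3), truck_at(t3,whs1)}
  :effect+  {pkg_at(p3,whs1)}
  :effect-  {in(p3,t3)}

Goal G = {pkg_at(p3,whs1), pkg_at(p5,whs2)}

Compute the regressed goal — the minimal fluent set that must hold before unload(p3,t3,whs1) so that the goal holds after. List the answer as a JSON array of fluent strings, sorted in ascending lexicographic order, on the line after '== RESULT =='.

Compute (G \ add) ∪ pre:
  G ∩ del = {}  (empty — regression defined)
  G \ add = {pkg_at(p3,whs1), pkg_at(p5,whs2)} \ {pkg_at(p3,whs1)} = {pkg_at(p5,whs2)}
  ∪ pre   = {pkg_at(p5,whs2)} ∪ {in(p3,t3), truck_at(t3,whs1)}
          = {in(p3,t3), pkg_at(p5,whs2), truck_at(t3,whs1)}

== RESULT ==
["in(p3,t3)", "pkg_at(p5,whs2)", "truck_at(t3,whs1)"]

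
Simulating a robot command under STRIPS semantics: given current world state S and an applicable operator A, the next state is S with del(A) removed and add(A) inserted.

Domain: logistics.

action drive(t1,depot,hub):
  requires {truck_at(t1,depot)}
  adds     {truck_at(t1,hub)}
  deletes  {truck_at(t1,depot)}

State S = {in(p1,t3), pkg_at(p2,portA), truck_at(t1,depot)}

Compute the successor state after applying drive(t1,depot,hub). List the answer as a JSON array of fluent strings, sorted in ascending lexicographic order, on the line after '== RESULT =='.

Compute (S \ del) ∪ add:
  pre ⊆ S: {truck_at(t1,depot)} ⊆ S  — applicable
  S \ del = {in(p1,t3), pkg_at(p2,portA)}
  ∪ add   = {in(p1,t3), pkg_at(p2,portA), truck_at(t1,hub)}

== RESULT ==
["in(p1,t3)", "pkg_at(p2,portA)", "truck_at(t1,hub)"]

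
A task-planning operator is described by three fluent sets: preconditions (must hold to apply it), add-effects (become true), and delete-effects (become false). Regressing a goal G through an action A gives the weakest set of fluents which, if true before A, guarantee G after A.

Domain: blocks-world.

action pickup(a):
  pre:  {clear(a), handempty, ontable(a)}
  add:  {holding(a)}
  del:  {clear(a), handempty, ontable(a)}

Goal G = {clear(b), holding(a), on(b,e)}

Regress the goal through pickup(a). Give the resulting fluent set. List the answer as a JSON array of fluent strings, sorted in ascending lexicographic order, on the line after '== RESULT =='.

Compute (G \ add) ∪ pre:
  G ∩ del = {}  (empty — regression defined)
  G \ add = {clear(b), holding(a), on(b,e)} \ {holding(a)} = {clear(b), on(b,e)}
  ∪ pre   = {clear(b), on(b,e)} ∪ {clear(a), handempty, ontable(a)}
          = {clear(a), clear(b), handempty, on(b,e), ontable(a)}

== RESULT ==
["clear(a)", "clear(b)", "handempty", "on(b,e)", "ontable(a)"]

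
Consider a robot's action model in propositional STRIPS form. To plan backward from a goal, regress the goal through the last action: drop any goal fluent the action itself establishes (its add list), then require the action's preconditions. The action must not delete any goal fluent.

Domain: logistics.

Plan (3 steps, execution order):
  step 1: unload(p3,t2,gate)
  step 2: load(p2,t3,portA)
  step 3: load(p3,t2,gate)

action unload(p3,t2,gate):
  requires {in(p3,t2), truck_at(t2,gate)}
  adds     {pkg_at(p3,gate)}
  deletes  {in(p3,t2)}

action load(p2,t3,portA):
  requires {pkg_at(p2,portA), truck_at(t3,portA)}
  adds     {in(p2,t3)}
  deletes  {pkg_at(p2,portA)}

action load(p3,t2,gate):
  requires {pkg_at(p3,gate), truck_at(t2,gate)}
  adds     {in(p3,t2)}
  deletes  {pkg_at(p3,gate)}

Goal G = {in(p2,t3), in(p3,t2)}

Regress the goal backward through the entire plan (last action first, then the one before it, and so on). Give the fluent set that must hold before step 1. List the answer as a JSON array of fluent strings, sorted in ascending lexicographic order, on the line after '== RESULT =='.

Regress step by step:
  through step 3 (load(p3,t2,gate)): drop {in(p3,t2)}, keep {in(p2,t3)}, require {pkg_at(p3,gate), truck_at(t2,gate)}
    → {in(p2,t3), pkg_at(p3,gate), truck_at(t2,gate)}
  through step 2 (load(p2,t3,portA)): drop {in(p2,t3)}, keep {pkg_at(p3,gate), truck_at(t2,gate)}, require {pkg_at(p2,portA), truck_at(t3,portA)}
    → {pkg_at(p2,portA), pkg_at(p3,gate), truck_at(t2,gate), truck_at(t3,portA)}
  through step 1 (unload(p3,t2,gate)): drop {pkg_at(p3,gate)}, keep {pkg_at(p2,portA), truck_at(t2,gate), truck_at(t3,portA)}, require {in(p3,t2), truck_at(t2,gate)}
    → {in(p3,t2), pkg_at(p2,portA), truck_at(t2,gate), truck_at(t3,portA)}

== RESULT ==
["in(p3,t2)", "pkg_at(p2,portA)", "truck_at(t2,gate)", "truck_at(t3,portA)"]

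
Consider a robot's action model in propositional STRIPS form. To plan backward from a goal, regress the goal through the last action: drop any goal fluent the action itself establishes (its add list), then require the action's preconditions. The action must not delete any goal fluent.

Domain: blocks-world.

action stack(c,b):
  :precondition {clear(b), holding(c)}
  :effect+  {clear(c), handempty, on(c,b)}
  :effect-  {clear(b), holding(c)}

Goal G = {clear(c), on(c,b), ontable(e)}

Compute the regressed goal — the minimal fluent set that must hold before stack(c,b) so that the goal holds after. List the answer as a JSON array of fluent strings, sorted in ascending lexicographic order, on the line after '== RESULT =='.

Regress:
  G ∩ del = {}  (empty — regression defined)
  G \ add = {clear(c), on(c,b), ontable(e)} \ {clear(c), handempty, on(c,b)} = {ontable(e)}
  ∪ pre   = {ontable(e)} ∪ {clear(b), holding(c)}
          = {clear(b), holding(c), ontable(e)}

== RESULT ==
["clear(b)", "holding(c)", "ontable(e)"]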